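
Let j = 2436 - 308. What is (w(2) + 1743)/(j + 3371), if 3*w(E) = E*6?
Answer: 1747/5499 ≈ 0.31769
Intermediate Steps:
w(E) = 2*E (w(E) = (E*6)/3 = (6*E)/3 = 2*E)
j = 2128
(w(2) + 1743)/(j + 3371) = (2*2 + 1743)/(2128 + 3371) = (4 + 1743)/5499 = 1747*(1/5499) = 1747/5499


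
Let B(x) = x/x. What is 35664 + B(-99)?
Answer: 35665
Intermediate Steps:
B(x) = 1
35664 + B(-99) = 35664 + 1 = 35665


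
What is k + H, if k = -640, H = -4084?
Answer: -4724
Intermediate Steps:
k + H = -640 - 4084 = -4724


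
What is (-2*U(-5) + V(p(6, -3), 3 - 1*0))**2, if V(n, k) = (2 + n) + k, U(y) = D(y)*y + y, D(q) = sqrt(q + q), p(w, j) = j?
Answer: -856 + 240*I*sqrt(10) ≈ -856.0 + 758.95*I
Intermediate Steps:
D(q) = sqrt(2)*sqrt(q) (D(q) = sqrt(2*q) = sqrt(2)*sqrt(q))
U(y) = y + sqrt(2)*y**(3/2) (U(y) = (sqrt(2)*sqrt(y))*y + y = sqrt(2)*y**(3/2) + y = y + sqrt(2)*y**(3/2))
V(n, k) = 2 + k + n
(-2*U(-5) + V(p(6, -3), 3 - 1*0))**2 = (-2*(-5 + sqrt(2)*(-5)**(3/2)) + (2 + (3 - 1*0) - 3))**2 = (-2*(-5 + sqrt(2)*(-5*I*sqrt(5))) + (2 + (3 + 0) - 3))**2 = (-2*(-5 - 5*I*sqrt(10)) + (2 + 3 - 3))**2 = ((10 + 10*I*sqrt(10)) + 2)**2 = (12 + 10*I*sqrt(10))**2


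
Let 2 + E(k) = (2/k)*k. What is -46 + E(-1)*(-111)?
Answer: -46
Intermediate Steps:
E(k) = 0 (E(k) = -2 + (2/k)*k = -2 + 2 = 0)
-46 + E(-1)*(-111) = -46 + 0*(-111) = -46 + 0 = -46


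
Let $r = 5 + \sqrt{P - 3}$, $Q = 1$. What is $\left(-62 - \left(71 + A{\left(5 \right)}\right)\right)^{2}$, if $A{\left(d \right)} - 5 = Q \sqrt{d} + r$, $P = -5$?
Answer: $\left(143 + \sqrt{5} + 2 i \sqrt{2}\right)^{2} \approx 21086.0 + 821.58 i$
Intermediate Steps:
$r = 5 + 2 i \sqrt{2}$ ($r = 5 + \sqrt{-5 - 3} = 5 + \sqrt{-8} = 5 + 2 i \sqrt{2} \approx 5.0 + 2.8284 i$)
$A{\left(d \right)} = 10 + \sqrt{d} + 2 i \sqrt{2}$ ($A{\left(d \right)} = 5 + \left(1 \sqrt{d} + \left(5 + 2 i \sqrt{2}\right)\right) = 5 + \left(\sqrt{d} + \left(5 + 2 i \sqrt{2}\right)\right) = 5 + \left(5 + \sqrt{d} + 2 i \sqrt{2}\right) = 10 + \sqrt{d} + 2 i \sqrt{2}$)
$\left(-62 - \left(71 + A{\left(5 \right)}\right)\right)^{2} = \left(-62 - \left(81 + \sqrt{5} + 2 i \sqrt{2}\right)\right)^{2} = \left(-143 - \sqrt{5} - 2 i \sqrt{2}\right)^{2}$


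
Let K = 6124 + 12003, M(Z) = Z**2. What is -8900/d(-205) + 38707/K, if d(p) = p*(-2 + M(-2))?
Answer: 17720017/743207 ≈ 23.843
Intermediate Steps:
K = 18127
d(p) = 2*p (d(p) = p*(-2 + (-2)**2) = p*(-2 + 4) = p*2 = 2*p)
-8900/d(-205) + 38707/K = -8900/(2*(-205)) + 38707/18127 = -8900/(-410) + 38707*(1/18127) = -8900*(-1/410) + 38707/18127 = 890/41 + 38707/18127 = 17720017/743207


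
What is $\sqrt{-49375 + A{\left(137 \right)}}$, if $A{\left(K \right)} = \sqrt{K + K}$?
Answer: $\sqrt{-49375 + \sqrt{274}} \approx 222.17 i$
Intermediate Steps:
$A{\left(K \right)} = \sqrt{2} \sqrt{K}$ ($A{\left(K \right)} = \sqrt{2 K} = \sqrt{2} \sqrt{K}$)
$\sqrt{-49375 + A{\left(137 \right)}} = \sqrt{-49375 + \sqrt{2} \sqrt{137}} = \sqrt{-49375 + \sqrt{274}}$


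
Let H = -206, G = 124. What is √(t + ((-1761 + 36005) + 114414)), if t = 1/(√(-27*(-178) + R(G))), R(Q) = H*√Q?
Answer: √(148658 + (4806 - 412*√31)^(-½)) ≈ 385.56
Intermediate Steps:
R(Q) = -206*√Q
t = (4806 - 412*√31)^(-½) (t = 1/(√(-27*(-178) - 412*√31)) = 1/(√(4806 - 412*√31)) = (4806 - 412*√31)^(-½) ≈ 0.019952)
√(t + ((-1761 + 36005) + 114414)) = √(√2/(2*√(2403 - 206*√31)) + ((-1761 + 36005) + 114414)) = √(√2/(2*√(2403 - 206*√31)) + (34244 + 114414)) = √(√2/(2*√(2403 - 206*√31)) + 148658) = √(148658 + √2/(2*√(2403 - 206*√31)))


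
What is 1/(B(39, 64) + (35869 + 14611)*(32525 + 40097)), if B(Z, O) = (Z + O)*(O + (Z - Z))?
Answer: 1/3665965152 ≈ 2.7278e-10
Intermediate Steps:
B(Z, O) = O*(O + Z) (B(Z, O) = (O + Z)*(O + 0) = (O + Z)*O = O*(O + Z))
1/(B(39, 64) + (35869 + 14611)*(32525 + 40097)) = 1/(64*(64 + 39) + (35869 + 14611)*(32525 + 40097)) = 1/(64*103 + 50480*72622) = 1/(6592 + 3665958560) = 1/3665965152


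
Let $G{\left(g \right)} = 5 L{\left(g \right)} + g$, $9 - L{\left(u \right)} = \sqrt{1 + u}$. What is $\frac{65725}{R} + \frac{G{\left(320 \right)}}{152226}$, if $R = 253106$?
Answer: $\frac{2524359385}{9632328489} - \frac{5 \sqrt{321}}{152226} \approx 0.26148$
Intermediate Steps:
$L{\left(u \right)} = 9 - \sqrt{1 + u}$
$G{\left(g \right)} = 45 + g - 5 \sqrt{1 + g}$ ($G{\left(g \right)} = 5 \left(9 - \sqrt{1 + g}\right) + g = \left(45 - 5 \sqrt{1 + g}\right) + g = 45 + g - 5 \sqrt{1 + g}$)
$\frac{65725}{R} + \frac{G{\left(320 \right)}}{152226} = \frac{65725}{253106} + \frac{45 + 320 - 5 \sqrt{1 + 320}}{152226} = 65725 \cdot \frac{1}{253106} + \left(45 + 320 - 5 \sqrt{321}\right) \frac{1}{152226} = \frac{65725}{253106} + \left(365 - 5 \sqrt{321}\right) \frac{1}{152226} = \frac{65725}{253106} + \left(\frac{365}{152226} - \frac{5 \sqrt{321}}{152226}\right) = \frac{2524359385}{9632328489} - \frac{5 \sqrt{321}}{152226}$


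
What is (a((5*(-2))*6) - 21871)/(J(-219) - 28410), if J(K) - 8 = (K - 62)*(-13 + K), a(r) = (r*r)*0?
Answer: -21871/36790 ≈ -0.59448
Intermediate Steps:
a(r) = 0 (a(r) = r²*0 = 0)
J(K) = 8 + (-62 + K)*(-13 + K) (J(K) = 8 + (K - 62)*(-13 + K) = 8 + (-62 + K)*(-13 + K))
(a((5*(-2))*6) - 21871)/(J(-219) - 28410) = (0 - 21871)/((814 + (-219)² - 75*(-219)) - 28410) = -21871/((814 + 47961 + 16425) - 28410) = -21871/(65200 - 28410) = -21871/36790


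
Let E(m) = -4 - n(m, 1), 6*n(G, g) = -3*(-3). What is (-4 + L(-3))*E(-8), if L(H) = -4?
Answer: 44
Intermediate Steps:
n(G, g) = 3/2 (n(G, g) = (-3*(-3))/6 = (⅙)*9 = 3/2)
E(m) = -11/2 (E(m) = -4 - 1*3/2 = -4 - 3/2 = -11/2)
(-4 + L(-3))*E(-8) = (-4 - 4)*(-11/2) = -8*(-11/2) = 44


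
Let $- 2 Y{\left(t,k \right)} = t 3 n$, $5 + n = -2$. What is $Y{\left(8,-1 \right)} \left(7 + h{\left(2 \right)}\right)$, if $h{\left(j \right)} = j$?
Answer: $756$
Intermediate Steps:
$n = -7$ ($n = -5 - 2 = -7$)
$Y{\left(t,k \right)} = \frac{21 t}{2}$ ($Y{\left(t,k \right)} = - \frac{t 3 \left(-7\right)}{2} = - \frac{3 t \left(-7\right)}{2} = - \frac{\left(-21\right) t}{2} = \frac{21 t}{2}$)
$Y{\left(8,-1 \right)} \left(7 + h{\left(2 \right)}\right) = \frac{21}{2} \cdot 8 \left(7 + 2\right) = 84 \cdot 9 = 756$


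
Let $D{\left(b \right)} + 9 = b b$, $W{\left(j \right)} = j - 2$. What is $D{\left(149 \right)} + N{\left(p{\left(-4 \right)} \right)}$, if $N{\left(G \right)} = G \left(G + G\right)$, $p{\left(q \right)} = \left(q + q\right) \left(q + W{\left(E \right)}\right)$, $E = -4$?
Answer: $34992$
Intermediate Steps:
$W{\left(j \right)} = -2 + j$
$p{\left(q \right)} = 2 q \left(-6 + q\right)$ ($p{\left(q \right)} = \left(q + q\right) \left(q - 6\right) = 2 q \left(q - 6\right) = 2 q \left(-6 + q\right)$)
$N{\left(G \right)} = 2 G^{2}$ ($N{\left(G \right)} = G 2 G = 2 G^{2}$)
$D{\left(b \right)} = -9 + b^{2}$ ($D{\left(b \right)} = -9 + b b = -9 + b^{2}$)
$D{\left(149 \right)} + N{\left(p{\left(-4 \right)} \right)} = \left(-9 + 149^{2}\right) + 2 \left(2 \left(-4\right) \left(-6 - 4\right)\right)^{2} = \left(-9 + 22201\right) + 2 \left(2 \left(-4\right) \left(-10\right)\right)^{2} = 22192 + 2 \cdot 80^{2} = 22192 + 2 \cdot 6400 = 22192 + 12800 = 34992$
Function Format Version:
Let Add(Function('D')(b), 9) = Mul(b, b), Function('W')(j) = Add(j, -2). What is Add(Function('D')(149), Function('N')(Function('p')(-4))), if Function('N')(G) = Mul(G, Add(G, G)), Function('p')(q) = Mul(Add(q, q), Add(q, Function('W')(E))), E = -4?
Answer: 34992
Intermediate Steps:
Function('W')(j) = Add(-2, j)
Function('p')(q) = Mul(2, q, Add(-6, q)) (Function('p')(q) = Mul(Add(q, q), Add(q, Add(-2, -4))) = Mul(Mul(2, q), Add(q, -6)) = Mul(Mul(2, q), Add(-6, q)) = Mul(2, q, Add(-6, q)))
Function('N')(G) = Mul(2, Pow(G, 2)) (Function('N')(G) = Mul(G, Mul(2, G)) = Mul(2, Pow(G, 2)))
Function('D')(b) = Add(-9, Pow(b, 2)) (Function('D')(b) = Add(-9, Mul(b, b)) = Add(-9, Pow(b, 2)))
Add(Function('D')(149), Function('N')(Function('p')(-4))) = Add(Add(-9, Pow(149, 2)), Mul(2, Pow(Mul(2, -4, Add(-6, -4)), 2))) = Add(Add(-9, 22201), Mul(2, Pow(Mul(2, -4, -10), 2))) = Add(22192, Mul(2, Pow(80, 2))) = Add(22192, Mul(2, 6400)) = Add(22192, 12800) = 34992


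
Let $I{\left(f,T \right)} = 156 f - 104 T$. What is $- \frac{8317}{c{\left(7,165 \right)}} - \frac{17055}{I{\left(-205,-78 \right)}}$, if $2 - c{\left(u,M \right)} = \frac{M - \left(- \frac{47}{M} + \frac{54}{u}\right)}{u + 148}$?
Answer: $- \frac{987091056745}{116725128} \approx -8456.5$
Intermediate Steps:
$I{\left(f,T \right)} = - 104 T + 156 f$
$c{\left(u,M \right)} = 2 - \frac{M - \frac{54}{u} + \frac{47}{M}}{148 + u}$ ($c{\left(u,M \right)} = 2 - \frac{M - \left(- \frac{47}{M} + \frac{54}{u}\right)}{u + 148} = 2 - \frac{M - \frac{54}{u} + \frac{47}{M}}{148 + u}$)
$- \frac{8317}{c{\left(7,165 \right)}} - \frac{17055}{I{\left(-205,-78 \right)}} = - \frac{8317}{\frac{1}{165} \cdot \frac{1}{7} \frac{1}{148 + 7} \left(\left(-47\right) 7 + 54 \cdot 165 - 7 \cdot 165^{2} + 2 \cdot 165 \cdot 7^{2} + 296 \cdot 165 \cdot 7\right)} - \frac{17055}{\left(-104\right) \left(-78\right) + 156 \left(-205\right)} = - \frac{8317}{\frac{1}{165} \cdot \frac{1}{7} \cdot \frac{1}{155} \left(-329 + 8910 - 7 \cdot 27225 + 2 \cdot 165 \cdot 49 + 341880\right)} - \frac{17055}{8112 - 31980} = - \frac{8317}{\frac{1}{165} \cdot \frac{1}{7} \cdot \frac{1}{155} \left(-329 + 8910 - 190575 + 16170 + 341880\right)} - \frac{17055}{-23868} = - \frac{8317}{\frac{1}{165} \cdot \frac{1}{7} \cdot \frac{1}{155} \cdot 176056} - - \frac{1895}{2652} = - \frac{8317}{\frac{176056}{179025}} + \frac{1895}{2652} = \left(-8317\right) \frac{179025}{176056} + \frac{1895}{2652} = - \frac{1488950925}{176056} + \frac{1895}{2652} = - \frac{987091056745}{116725128}$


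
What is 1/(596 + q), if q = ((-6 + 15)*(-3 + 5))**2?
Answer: 1/920 ≈ 0.0010870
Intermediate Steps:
q = 324 (q = (9*2)**2 = 18**2 = 324)
1/(596 + q) = 1/(596 + 324) = 1/920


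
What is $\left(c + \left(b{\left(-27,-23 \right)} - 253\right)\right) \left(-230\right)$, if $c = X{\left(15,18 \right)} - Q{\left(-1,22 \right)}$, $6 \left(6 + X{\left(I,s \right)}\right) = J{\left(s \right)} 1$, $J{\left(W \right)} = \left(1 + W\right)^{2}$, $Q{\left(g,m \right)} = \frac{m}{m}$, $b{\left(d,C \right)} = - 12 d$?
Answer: $- \frac{85675}{3} \approx -28558.0$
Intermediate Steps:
$Q{\left(g,m \right)} = 1$
$X{\left(I,s \right)} = -6 + \frac{\left(1 + s\right)^{2}}{6}$ ($X{\left(I,s \right)} = -6 + \frac{\left(1 + s\right)^{2} \cdot 1}{6} = -6 + \frac{\left(1 + s\right)^{2}}{6}$)
$c = \frac{319}{6}$ ($c = \left(-6 + \frac{\left(1 + 18\right)^{2}}{6}\right) - 1 = \left(-6 + \frac{19^{2}}{6}\right) - 1 = \left(-6 + \frac{1}{6} \cdot 361\right) - 1 = \left(-6 + \frac{361}{6}\right) - 1 = \frac{325}{6} - 1 = \frac{319}{6} \approx 53.167$)
$\left(c + \left(b{\left(-27,-23 \right)} - 253\right)\right) \left(-230\right) = \left(\frac{319}{6} - -71\right) \left(-230\right) = \left(\frac{319}{6} + \left(324 - 253\right)\right) \left(-230\right) = \left(\frac{319}{6} + 71\right) \left(-230\right) = \frac{745}{6} \left(-230\right) = - \frac{85675}{3}$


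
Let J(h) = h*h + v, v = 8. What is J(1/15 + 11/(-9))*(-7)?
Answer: -132328/2025 ≈ -65.347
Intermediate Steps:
J(h) = 8 + h² (J(h) = h*h + 8 = h² + 8 = 8 + h²)
J(1/15 + 11/(-9))*(-7) = (8 + (1/15 + 11/(-9))²)*(-7) = (8 + (1*(1/15) + 11*(-⅑))²)*(-7) = (8 + (1/15 - 11/9)²)*(-7) = (8 + (-52/45)²)*(-7) = (8 + 2704/2025)*(-7) = (18904/2025)*(-7) = -132328/2025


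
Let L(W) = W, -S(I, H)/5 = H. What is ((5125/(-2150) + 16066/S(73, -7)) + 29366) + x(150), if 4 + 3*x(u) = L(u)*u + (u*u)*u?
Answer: 10495761443/9030 ≈ 1.1623e+6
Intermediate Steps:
S(I, H) = -5*H
x(u) = -4/3 + u²/3 + u³/3 (x(u) = -4/3 + (u*u + (u*u)*u)/3 = -4/3 + (u² + u²*u)/3 = -4/3 + (u² + u³)/3 = -4/3 + (u²/3 + u³/3) = -4/3 + u²/3 + u³/3)
((5125/(-2150) + 16066/S(73, -7)) + 29366) + x(150) = ((5125/(-2150) + 16066/((-5*(-7)))) + 29366) + (-4/3 + (⅓)*150² + (⅓)*150³) = ((5125*(-1/2150) + 16066/35) + 29366) + (-4/3 + (⅓)*22500 + (⅓)*3375000) = ((-205/86 + 16066*(1/35)) + 29366) + (-4/3 + 7500 + 1125000) = ((-205/86 + 16066/35) + 29366) + 3397496/3 = (1374501/3010 + 29366) + 3397496/3 = 89766161/3010 + 3397496/3 = 10495761443/9030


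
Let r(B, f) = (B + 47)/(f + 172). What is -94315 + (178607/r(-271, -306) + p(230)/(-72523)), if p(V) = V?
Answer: 101777954687/8122576 ≈ 12530.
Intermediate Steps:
r(B, f) = (47 + B)/(172 + f)
-94315 + (178607/r(-271, -306) + p(230)/(-72523)) = -94315 + (178607/(((47 - 271)/(172 - 306))) + 230/(-72523)) = -94315 + (178607/((-224/(-134))) + 230*(-1/72523)) = -94315 + (178607/((-1/134*(-224))) - 230/72523) = -94315 + (178607/(112/67) - 230/72523) = -94315 + (178607*(67/112) - 230/72523) = -94315 + (11966669/112 - 230/72523) = -94315 + 867858710127/8122576 = 101777954687/8122576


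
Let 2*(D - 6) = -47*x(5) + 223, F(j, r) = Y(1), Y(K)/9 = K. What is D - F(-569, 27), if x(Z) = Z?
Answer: -9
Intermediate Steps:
Y(K) = 9*K
F(j, r) = 9 (F(j, r) = 9*1 = 9)
D = 0 (D = 6 + (-47*5 + 223)/2 = 6 + (-235 + 223)/2 = 6 + (½)*(-12) = 6 - 6 = 0)
D - F(-569, 27) = 0 - 1*9 = 0 - 9 = -9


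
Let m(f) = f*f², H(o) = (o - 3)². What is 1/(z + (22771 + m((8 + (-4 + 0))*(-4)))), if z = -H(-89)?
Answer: 1/10211 ≈ 9.7934e-5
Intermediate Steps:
H(o) = (-3 + o)²
m(f) = f³
z = -8464 (z = -(-3 - 89)² = -1*(-92)² = -1*8464 = -8464)
1/(z + (22771 + m((8 + (-4 + 0))*(-4)))) = 1/(-8464 + (22771 + ((8 + (-4 + 0))*(-4))³)) = 1/(-8464 + (22771 + ((8 - 4)*(-4))³)) = 1/(-8464 + (22771 + (4*(-4))³)) = 1/(-8464 + (22771 + (-16)³)) = 1/(-8464 + (22771 - 4096)) = 1/(-8464 + 18675) = 1/10211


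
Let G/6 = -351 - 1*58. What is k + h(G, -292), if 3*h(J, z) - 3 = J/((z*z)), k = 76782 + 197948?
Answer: 11712331583/42632 ≈ 2.7473e+5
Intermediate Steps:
G = -2454 (G = 6*(-351 - 1*58) = 6*(-351 - 58) = 6*(-409) = -2454)
k = 274730
h(J, z) = 1 + J/(3*z²) (h(J, z) = 1 + (J/((z*z)))/3 = 1 + (J/(z²))/3 = 1 + (J/z²)/3 = 1 + J/(3*z²))
k + h(G, -292) = 274730 + (1 + (⅓)*(-2454)/(-292)²) = 274730 + (1 + (⅓)*(-2454)*(1/85264)) = 274730 + (1 - 409/42632) = 274730 + 42223/42632 = 11712331583/42632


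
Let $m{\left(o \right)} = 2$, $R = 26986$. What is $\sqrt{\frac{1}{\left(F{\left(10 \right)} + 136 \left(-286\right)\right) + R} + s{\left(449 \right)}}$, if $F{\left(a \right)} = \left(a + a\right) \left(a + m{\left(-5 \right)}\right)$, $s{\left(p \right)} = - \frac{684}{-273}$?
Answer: $\frac{11 \sqrt{23351658330}}{1061970} \approx 1.5828$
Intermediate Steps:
$s{\left(p \right)} = \frac{228}{91}$ ($s{\left(p \right)} = \left(-684\right) \left(- \frac{1}{273}\right) = \frac{228}{91}$)
$F{\left(a \right)} = 2 a \left(2 + a\right)$ ($F{\left(a \right)} = \left(a + a\right) \left(a + 2\right) = 2 a \left(2 + a\right)$)
$\sqrt{\frac{1}{\left(F{\left(10 \right)} + 136 \left(-286\right)\right) + R} + s{\left(449 \right)}} = \sqrt{\frac{1}{\left(2 \cdot 10 \left(2 + 10\right) + 136 \left(-286\right)\right) + 26986} + \frac{228}{91}} = \sqrt{\frac{1}{\left(2 \cdot 10 \cdot 12 - 38896\right) + 26986} + \frac{228}{91}} = \sqrt{\frac{1}{\left(240 - 38896\right) + 26986} + \frac{228}{91}} = \sqrt{\frac{1}{-38656 + 26986} + \frac{228}{91}} = \sqrt{\frac{1}{-11670} + \frac{228}{91}} = \sqrt{- \frac{1}{11670} + \frac{228}{91}} = \sqrt{\frac{2660669}{1061970}} = \frac{11 \sqrt{23351658330}}{1061970}$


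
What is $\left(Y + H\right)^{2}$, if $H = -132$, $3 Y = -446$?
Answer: $\frac{708964}{9} \approx 78774.0$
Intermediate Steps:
$Y = - \frac{446}{3}$ ($Y = \frac{1}{3} \left(-446\right) = - \frac{446}{3} \approx -148.67$)
$\left(Y + H\right)^{2} = \left(- \frac{446}{3} - 132\right)^{2} = \left(- \frac{842}{3}\right)^{2} = \frac{708964}{9}$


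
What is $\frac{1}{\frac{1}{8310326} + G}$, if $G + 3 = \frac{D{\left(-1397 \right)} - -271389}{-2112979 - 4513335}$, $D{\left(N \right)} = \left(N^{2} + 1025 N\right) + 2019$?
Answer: $- \frac{27533414759182}{85895667498385} \approx -0.32054$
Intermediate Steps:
$D{\left(N \right)} = 2019 + N^{2} + 1025 N$
$G = - \frac{10336017}{3313157}$ ($G = -3 + \frac{\left(2019 + \left(-1397\right)^{2} + 1025 \left(-1397\right)\right) - -271389}{-2112979 - 4513335} = -3 + \frac{\left(2019 + 1951609 - 1431925\right) + \left(-1214663 + 1486052\right)}{-6626314} = -3 + \left(521703 + 271389\right) \left(- \frac{1}{6626314}\right) = -3 + 793092 \left(- \frac{1}{6626314}\right) = -3 - \frac{396546}{3313157} = - \frac{10336017}{3313157} \approx -3.1197$)
$\frac{1}{\frac{1}{8310326} + G} = \frac{1}{\frac{1}{8310326} - \frac{10336017}{3313157}} = \frac{1}{- \frac{85895667498385}{27533414759182}} = - \frac{27533414759182}{85895667498385}$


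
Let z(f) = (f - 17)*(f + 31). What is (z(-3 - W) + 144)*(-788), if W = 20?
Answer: 138688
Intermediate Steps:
z(f) = (-17 + f)*(31 + f)
(z(-3 - W) + 144)*(-788) = ((-527 + (-3 - 1*20)² + 14*(-3 - 1*20)) + 144)*(-788) = ((-527 + (-3 - 20)² + 14*(-3 - 20)) + 144)*(-788) = ((-527 + (-23)² + 14*(-23)) + 144)*(-788) = ((-527 + 529 - 322) + 144)*(-788) = (-320 + 144)*(-788) = -176*(-788) = 138688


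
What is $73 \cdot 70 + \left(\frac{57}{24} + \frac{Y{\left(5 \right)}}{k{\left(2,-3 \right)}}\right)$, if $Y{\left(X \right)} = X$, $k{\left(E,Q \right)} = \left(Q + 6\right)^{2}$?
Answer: $\frac{368131}{72} \approx 5112.9$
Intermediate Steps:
$k{\left(E,Q \right)} = \left(6 + Q\right)^{2}$
$73 \cdot 70 + \left(\frac{57}{24} + \frac{Y{\left(5 \right)}}{k{\left(2,-3 \right)}}\right) = 73 \cdot 70 + \left(\frac{57}{24} + \frac{5}{\left(6 - 3\right)^{2}}\right) = 5110 + \left(57 \cdot \frac{1}{24} + \frac{5}{3^{2}}\right) = 5110 + \left(\frac{19}{8} + \frac{5}{9}\right) = 5110 + \frac{211}{72} = \frac{368131}{72}$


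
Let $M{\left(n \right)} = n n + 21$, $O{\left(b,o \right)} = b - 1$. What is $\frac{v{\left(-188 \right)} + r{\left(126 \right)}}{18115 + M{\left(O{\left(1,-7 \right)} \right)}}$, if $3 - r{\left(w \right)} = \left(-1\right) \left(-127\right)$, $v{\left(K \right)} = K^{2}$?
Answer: $\frac{8805}{4534} \approx 1.942$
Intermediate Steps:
$O{\left(b,o \right)} = -1 + b$
$r{\left(w \right)} = -124$ ($r{\left(w \right)} = 3 - \left(-1\right) \left(-127\right) = 3 - 127 = -124$)
$M{\left(n \right)} = 21 + n^{2}$ ($M{\left(n \right)} = n^{2} + 21 = 21 + n^{2}$)
$\frac{v{\left(-188 \right)} + r{\left(126 \right)}}{18115 + M{\left(O{\left(1,-7 \right)} \right)}} = \frac{\left(-188\right)^{2} - 124}{18115 + \left(21 + \left(-1 + 1\right)^{2}\right)} = \frac{35344 - 124}{18115 + \left(21 + 0^{2}\right)} = \frac{35220}{18115 + \left(21 + 0\right)} = \frac{35220}{18115 + 21} = \frac{35220}{18136} = 35220 \cdot \frac{1}{18136} = \frac{8805}{4534}$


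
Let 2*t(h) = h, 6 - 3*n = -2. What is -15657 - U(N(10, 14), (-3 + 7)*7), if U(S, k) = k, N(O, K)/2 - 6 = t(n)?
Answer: -15685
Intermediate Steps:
n = 8/3 (n = 2 - ⅓*(-2) = 2 + ⅔ = 8/3 ≈ 2.6667)
t(h) = h/2
N(O, K) = 44/3 (N(O, K) = 12 + 2*((½)*(8/3)) = 12 + 2*(4/3) = 12 + 8/3 = 44/3)
-15657 - U(N(10, 14), (-3 + 7)*7) = -15657 - (-3 + 7)*7 = -15657 - 4*7 = -15657 - 1*28 = -15657 - 28 = -15685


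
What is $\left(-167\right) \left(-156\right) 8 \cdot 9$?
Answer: $1875744$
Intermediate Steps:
$\left(-167\right) \left(-156\right) 8 \cdot 9 = 26052 \cdot 72 = 1875744$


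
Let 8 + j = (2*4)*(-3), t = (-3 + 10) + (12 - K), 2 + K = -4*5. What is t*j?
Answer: -1312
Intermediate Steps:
K = -22 (K = -2 - 4*5 = -2 - 20 = -22)
t = 41 (t = (-3 + 10) + (12 - 1*(-22)) = 7 + (12 + 22) = 7 + 34 = 41)
j = -32 (j = -8 + (2*4)*(-3) = -8 + 8*(-3) = -8 - 24 = -32)
t*j = 41*(-32) = -1312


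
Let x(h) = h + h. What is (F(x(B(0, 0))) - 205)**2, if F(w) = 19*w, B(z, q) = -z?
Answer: 42025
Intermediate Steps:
x(h) = 2*h
(F(x(B(0, 0))) - 205)**2 = (19*(2*(-1*0)) - 205)**2 = (19*(2*0) - 205)**2 = (19*0 - 205)**2 = (0 - 205)**2 = (-205)**2 = 42025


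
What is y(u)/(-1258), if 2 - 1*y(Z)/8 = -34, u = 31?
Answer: -144/629 ≈ -0.22893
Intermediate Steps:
y(Z) = 288 (y(Z) = 16 - 8*(-34) = 16 + 272 = 288)
y(u)/(-1258) = 288/(-1258) = 288*(-1/1258) = -144/629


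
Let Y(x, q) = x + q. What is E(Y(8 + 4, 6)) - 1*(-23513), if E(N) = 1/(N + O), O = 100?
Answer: 2774535/118 ≈ 23513.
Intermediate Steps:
Y(x, q) = q + x
E(N) = 1/(100 + N) (E(N) = 1/(N + 100) = 1/(100 + N))
E(Y(8 + 4, 6)) - 1*(-23513) = 1/(100 + (6 + (8 + 4))) - 1*(-23513) = 1/(100 + (6 + 12)) + 23513 = 1/(100 + 18) + 23513 = 1/118 + 23513 = 2774535/118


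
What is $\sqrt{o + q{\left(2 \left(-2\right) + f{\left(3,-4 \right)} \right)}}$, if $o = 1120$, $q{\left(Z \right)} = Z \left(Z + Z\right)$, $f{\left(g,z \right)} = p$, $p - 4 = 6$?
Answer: $2 \sqrt{298} \approx 34.525$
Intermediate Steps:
$p = 10$ ($p = 4 + 6 = 10$)
$f{\left(g,z \right)} = 10$
$q{\left(Z \right)} = 2 Z^{2}$ ($q{\left(Z \right)} = Z 2 Z = 2 Z^{2}$)
$\sqrt{o + q{\left(2 \left(-2\right) + f{\left(3,-4 \right)} \right)}} = \sqrt{1120 + 2 \left(2 \left(-2\right) + 10\right)^{2}} = \sqrt{1120 + 2 \left(-4 + 10\right)^{2}} = \sqrt{1120 + 2 \cdot 6^{2}} = \sqrt{1120 + 2 \cdot 36} = \sqrt{1120 + 72} = \sqrt{1192} = 2 \sqrt{298}$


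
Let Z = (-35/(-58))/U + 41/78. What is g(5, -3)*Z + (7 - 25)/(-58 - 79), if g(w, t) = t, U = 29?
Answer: -2258657/1497821 ≈ -1.5080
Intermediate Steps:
Z = 17923/32799 (Z = -35/(-58)/29 + 41/78 = -35*(-1/58)*(1/29) + 41*(1/78) = (35/58)*(1/29) + 41/78 = 35/1682 + 41/78 = 17923/32799 ≈ 0.54645)
g(5, -3)*Z + (7 - 25)/(-58 - 79) = -3*17923/32799 + (7 - 25)/(-58 - 79) = -17923/10933 - 18/(-137) = -17923/10933 - 18*(-1/137) = -17923/10933 + 18/137 = -2258657/1497821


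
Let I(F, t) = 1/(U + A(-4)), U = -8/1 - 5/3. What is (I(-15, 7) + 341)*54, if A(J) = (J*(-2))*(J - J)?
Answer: 533844/29 ≈ 18408.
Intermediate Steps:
A(J) = 0 (A(J) = -2*J*0 = 0)
U = -29/3 (U = -8*1 - 5*⅓ = -8 - 5/3 = -29/3 ≈ -9.6667)
I(F, t) = -3/29 (I(F, t) = 1/(-29/3 + 0) = 1/(-29/3) = -3/29)
(I(-15, 7) + 341)*54 = (-3/29 + 341)*54 = (9886/29)*54 = 533844/29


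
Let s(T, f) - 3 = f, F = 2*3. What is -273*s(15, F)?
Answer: -2457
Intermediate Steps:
F = 6
s(T, f) = 3 + f
-273*s(15, F) = -273*(3 + 6) = -273*9 = -2457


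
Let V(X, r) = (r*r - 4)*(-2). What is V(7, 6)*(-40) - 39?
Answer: 2521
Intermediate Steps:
V(X, r) = 8 - 2*r² (V(X, r) = (r² - 4)*(-2) = (-4 + r²)*(-2) = 8 - 2*r²)
V(7, 6)*(-40) - 39 = (8 - 2*6²)*(-40) - 39 = (8 - 2*36)*(-40) - 39 = (8 - 72)*(-40) - 39 = -64*(-40) - 39 = 2560 - 39 = 2521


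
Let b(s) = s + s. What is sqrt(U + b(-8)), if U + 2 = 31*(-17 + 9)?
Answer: I*sqrt(266) ≈ 16.31*I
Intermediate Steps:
b(s) = 2*s
U = -250 (U = -2 + 31*(-17 + 9) = -2 + 31*(-8) = -2 - 248 = -250)
sqrt(U + b(-8)) = sqrt(-250 + 2*(-8)) = sqrt(-250 - 16) = sqrt(-266) = I*sqrt(266)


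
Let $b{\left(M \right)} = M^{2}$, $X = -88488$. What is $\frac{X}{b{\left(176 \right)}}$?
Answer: $- \frac{11061}{3872} \approx -2.8567$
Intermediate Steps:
$\frac{X}{b{\left(176 \right)}} = - \frac{88488}{176^{2}} = - \frac{88488}{30976} = \left(-88488\right) \frac{1}{30976} = - \frac{11061}{3872}$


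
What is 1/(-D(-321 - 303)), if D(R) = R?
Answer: 1/624 ≈ 0.0016026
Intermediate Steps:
1/(-D(-321 - 303)) = 1/(-(-321 - 303)) = 1/(-1*(-624)) = 1/624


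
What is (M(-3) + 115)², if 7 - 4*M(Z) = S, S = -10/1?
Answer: 227529/16 ≈ 14221.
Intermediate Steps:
S = -10 (S = -10*1 = -10)
M(Z) = 17/4 (M(Z) = 7/4 - ¼*(-10) = 7/4 + 5/2 = 17/4)
(M(-3) + 115)² = (17/4 + 115)² = (477/4)² = 227529/16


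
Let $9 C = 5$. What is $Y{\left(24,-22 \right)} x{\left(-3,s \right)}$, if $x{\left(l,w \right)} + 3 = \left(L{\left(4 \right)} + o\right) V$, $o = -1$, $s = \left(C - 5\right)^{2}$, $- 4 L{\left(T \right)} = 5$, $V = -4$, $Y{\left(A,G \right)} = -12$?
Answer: $-72$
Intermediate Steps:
$C = \frac{5}{9}$ ($C = \frac{1}{9} \cdot 5 = \frac{5}{9} \approx 0.55556$)
$L{\left(T \right)} = - \frac{5}{4}$ ($L{\left(T \right)} = \left(- \frac{1}{4}\right) 5 = - \frac{5}{4}$)
$s = \frac{1600}{81}$ ($s = \left(\frac{5}{9} - 5\right)^{2} = \left(- \frac{40}{9}\right)^{2} = \frac{1600}{81} \approx 19.753$)
$x{\left(l,w \right)} = 6$ ($x{\left(l,w \right)} = -3 + \left(- \frac{5}{4} - 1\right) \left(-4\right) = -3 - -9 = -3 + 9 = 6$)
$Y{\left(24,-22 \right)} x{\left(-3,s \right)} = \left(-12\right) 6 = -72$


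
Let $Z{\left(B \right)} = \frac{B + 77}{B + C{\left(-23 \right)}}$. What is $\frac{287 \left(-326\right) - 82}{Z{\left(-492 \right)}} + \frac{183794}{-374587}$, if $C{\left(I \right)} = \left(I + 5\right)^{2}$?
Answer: $- \frac{5893150879214}{155453605} \approx -37909.0$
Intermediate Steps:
$C{\left(I \right)} = \left(5 + I\right)^{2}$
$Z{\left(B \right)} = \frac{77 + B}{324 + B}$ ($Z{\left(B \right)} = \frac{B + 77}{B + \left(5 - 23\right)^{2}} = \frac{77 + B}{B + \left(-18\right)^{2}} = \frac{77 + B}{B + 324} = \frac{77 + B}{324 + B}$)
$\frac{287 \left(-326\right) - 82}{Z{\left(-492 \right)}} + \frac{183794}{-374587} = \frac{287 \left(-326\right) - 82}{\frac{1}{324 - 492} \left(77 - 492\right)} + \frac{183794}{-374587} = \frac{-93562 - 82}{\frac{1}{-168} \left(-415\right)} + 183794 \left(- \frac{1}{374587}\right) = - \frac{93644}{\left(- \frac{1}{168}\right) \left(-415\right)} - \frac{183794}{374587} = - \frac{93644}{\frac{415}{168}} - \frac{183794}{374587} = \left(-93644\right) \frac{168}{415} - \frac{183794}{374587} = - \frac{15732192}{415} - \frac{183794}{374587} = - \frac{5893150879214}{155453605}$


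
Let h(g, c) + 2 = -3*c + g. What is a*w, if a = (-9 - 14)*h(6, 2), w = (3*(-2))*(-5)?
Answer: 1380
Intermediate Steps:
h(g, c) = -2 + g - 3*c (h(g, c) = -2 + (-3*c + g) = -2 + (g - 3*c) = -2 + g - 3*c)
w = 30 (w = -6*(-5) = 30)
a = 46 (a = (-9 - 14)*(-2 + 6 - 3*2) = -23*(-2 + 6 - 6) = -23*(-2) = 46)
a*w = 46*30 = 1380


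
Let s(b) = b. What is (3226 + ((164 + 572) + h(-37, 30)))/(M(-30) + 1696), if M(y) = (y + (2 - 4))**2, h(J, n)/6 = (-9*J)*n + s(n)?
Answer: 32041/1360 ≈ 23.560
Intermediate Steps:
h(J, n) = 6*n - 54*J*n (h(J, n) = 6*((-9*J)*n + n) = 6*(-9*J*n + n) = 6*(n - 9*J*n) = 6*n - 54*J*n)
M(y) = (-2 + y)**2 (M(y) = (y - 2)**2 = (-2 + y)**2)
(3226 + ((164 + 572) + h(-37, 30)))/(M(-30) + 1696) = (3226 + ((164 + 572) + 6*30*(1 - 9*(-37))))/((-2 - 30)**2 + 1696) = (3226 + (736 + 6*30*(1 + 333)))/((-32)**2 + 1696) = (3226 + (736 + 6*30*334))/(1024 + 1696) = (3226 + (736 + 60120))/2720 = (3226 + 60856)*(1/2720) = 64082*(1/2720) = 32041/1360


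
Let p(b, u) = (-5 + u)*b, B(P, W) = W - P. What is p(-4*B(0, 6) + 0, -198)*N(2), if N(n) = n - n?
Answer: 0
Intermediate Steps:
p(b, u) = b*(-5 + u)
N(n) = 0
p(-4*B(0, 6) + 0, -198)*N(2) = ((-4*(6 - 1*0) + 0)*(-5 - 198))*0 = ((-4*(6 + 0) + 0)*(-203))*0 = ((-4*6 + 0)*(-203))*0 = ((-24 + 0)*(-203))*0 = -24*(-203)*0 = 4872*0 = 0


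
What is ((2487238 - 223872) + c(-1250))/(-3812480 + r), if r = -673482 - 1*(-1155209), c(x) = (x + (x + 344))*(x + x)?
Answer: -2551122/1110251 ≈ -2.2978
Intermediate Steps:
c(x) = 2*x*(344 + 2*x) (c(x) = (x + (344 + x))*(2*x) = (344 + 2*x)*(2*x) = 2*x*(344 + 2*x))
r = 481727 (r = -673482 + 1155209 = 481727)
((2487238 - 223872) + c(-1250))/(-3812480 + r) = ((2487238 - 223872) + 4*(-1250)*(172 - 1250))/(-3812480 + 481727) = (2263366 + 4*(-1250)*(-1078))/(-3330753) = (2263366 + 5390000)*(-1/3330753) = 7653366*(-1/3330753) = -2551122/1110251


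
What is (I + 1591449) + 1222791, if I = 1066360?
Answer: 3880600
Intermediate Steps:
(I + 1591449) + 1222791 = (1066360 + 1591449) + 1222791 = 2657809 + 1222791 = 3880600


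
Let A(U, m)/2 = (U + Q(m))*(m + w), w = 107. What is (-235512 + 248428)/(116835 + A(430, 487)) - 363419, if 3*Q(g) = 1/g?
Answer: -111089230765607/305678121 ≈ -3.6342e+5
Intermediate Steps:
Q(g) = 1/(3*g)
A(U, m) = 2*(107 + m)*(U + 1/(3*m)) (A(U, m) = 2*((U + 1/(3*m))*(m + 107)) = 2*((U + 1/(3*m))*(107 + m)) = 2*((107 + m)*(U + 1/(3*m))) = 2*(107 + m)*(U + 1/(3*m)))
(-235512 + 248428)/(116835 + A(430, 487)) - 363419 = (-235512 + 248428)/(116835 + (⅔ + 214*430 + (214/3)/487 + 2*430*487)) - 363419 = 12916/(116835 + (⅔ + 92020 + (214/3)*(1/487) + 418820)) - 363419 = 12916/(116835 + (⅔ + 92020 + 214/1461 + 418820)) - 363419 = 12916/(116835 + 248779476/487) - 363419 = 12916/(305678121/487) - 363419 = 12916*(487/305678121) - 363419 = 6290092/305678121 - 363419 = -111089230765607/305678121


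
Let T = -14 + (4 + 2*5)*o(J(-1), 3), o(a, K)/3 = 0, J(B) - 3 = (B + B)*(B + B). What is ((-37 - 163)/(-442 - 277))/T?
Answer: -100/5033 ≈ -0.019869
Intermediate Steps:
J(B) = 3 + 4*B² (J(B) = 3 + (B + B)*(B + B) = 3 + (2*B)*(2*B) = 3 + 4*B²)
o(a, K) = 0 (o(a, K) = 3*0 = 0)
T = -14 (T = -14 + (4 + 2*5)*0 = -14 + (4 + 10)*0 = -14 + 14*0 = -14 + 0 = -14)
((-37 - 163)/(-442 - 277))/T = ((-37 - 163)/(-442 - 277))/(-14) = -200/(-719)*(-1/14) = -200*(-1/719)*(-1/14) = (200/719)*(-1/14) = -100/5033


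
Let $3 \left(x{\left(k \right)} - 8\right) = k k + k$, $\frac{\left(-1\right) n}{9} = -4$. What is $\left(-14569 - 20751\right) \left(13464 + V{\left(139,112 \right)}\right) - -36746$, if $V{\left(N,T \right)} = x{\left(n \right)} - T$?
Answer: $-487520534$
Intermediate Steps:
$n = 36$ ($n = \left(-9\right) \left(-4\right) = 36$)
$x{\left(k \right)} = 8 + \frac{k}{3} + \frac{k^{2}}{3}$ ($x{\left(k \right)} = 8 + \frac{k k + k}{3} = 8 + \frac{k^{2} + k}{3} = 8 + \frac{k + k^{2}}{3} = 8 + \left(\frac{k}{3} + \frac{k^{2}}{3}\right) = 8 + \frac{k}{3} + \frac{k^{2}}{3}$)
$V{\left(N,T \right)} = 452 - T$ ($V{\left(N,T \right)} = \left(8 + \frac{1}{3} \cdot 36 + \frac{36^{2}}{3}\right) - T = \left(8 + 12 + \frac{1}{3} \cdot 1296\right) - T = \left(8 + 12 + 432\right) - T = 452 - T$)
$\left(-14569 - 20751\right) \left(13464 + V{\left(139,112 \right)}\right) - -36746 = \left(-14569 - 20751\right) \left(13464 + \left(452 - 112\right)\right) - -36746 = - 35320 \left(13464 + \left(452 - 112\right)\right) + 36746 = - 35320 \left(13464 + 340\right) + 36746 = \left(-35320\right) 13804 + 36746 = -487557280 + 36746 = -487520534$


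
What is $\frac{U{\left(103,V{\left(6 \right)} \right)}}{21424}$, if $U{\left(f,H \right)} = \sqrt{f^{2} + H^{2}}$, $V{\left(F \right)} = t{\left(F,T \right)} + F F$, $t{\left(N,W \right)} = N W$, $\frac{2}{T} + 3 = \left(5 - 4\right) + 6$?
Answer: $\frac{\sqrt{12130}}{21424} \approx 0.0051408$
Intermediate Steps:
$T = \frac{1}{2}$ ($T = \frac{2}{-3 + \left(\left(5 - 4\right) + 6\right)} = \frac{2}{-3 + \left(1 + 6\right)} = \frac{2}{-3 + 7} = \frac{2}{4} = 2 \cdot \frac{1}{4} = \frac{1}{2} \approx 0.5$)
$V{\left(F \right)} = F^{2} + \frac{F}{2}$ ($V{\left(F \right)} = F \frac{1}{2} + F F = \frac{F}{2} + F^{2} = F^{2} + \frac{F}{2}$)
$U{\left(f,H \right)} = \sqrt{H^{2} + f^{2}}$
$\frac{U{\left(103,V{\left(6 \right)} \right)}}{21424} = \frac{\sqrt{\left(6 \left(\frac{1}{2} + 6\right)\right)^{2} + 103^{2}}}{21424} = \sqrt{\left(6 \cdot \frac{13}{2}\right)^{2} + 10609} \cdot \frac{1}{21424} = \sqrt{39^{2} + 10609} \cdot \frac{1}{21424} = \sqrt{1521 + 10609} \cdot \frac{1}{21424} = \sqrt{12130} \cdot \frac{1}{21424} = \frac{\sqrt{12130}}{21424}$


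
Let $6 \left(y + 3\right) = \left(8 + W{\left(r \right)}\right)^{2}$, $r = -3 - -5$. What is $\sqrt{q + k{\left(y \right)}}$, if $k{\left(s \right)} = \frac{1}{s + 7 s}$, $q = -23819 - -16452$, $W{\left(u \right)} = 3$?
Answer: $\frac{i \sqrt{312625703}}{206} \approx 85.831 i$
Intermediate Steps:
$r = 2$ ($r = -3 + 5 = 2$)
$q = -7367$ ($q = -23819 + 16452 = -7367$)
$y = \frac{103}{6}$ ($y = -3 + \frac{\left(8 + 3\right)^{2}}{6} = -3 + \frac{11^{2}}{6} = -3 + \frac{1}{6} \cdot 121 = -3 + \frac{121}{6} = \frac{103}{6} \approx 17.167$)
$k{\left(s \right)} = \frac{1}{8 s}$
$\sqrt{q + k{\left(y \right)}} = \sqrt{-7367 + \frac{1}{8 \cdot \frac{103}{6}}} = \sqrt{-7367 + \frac{1}{8} \cdot \frac{6}{103}} = \sqrt{-7367 + \frac{3}{412}} = \sqrt{- \frac{3035201}{412}} = \frac{i \sqrt{312625703}}{206}$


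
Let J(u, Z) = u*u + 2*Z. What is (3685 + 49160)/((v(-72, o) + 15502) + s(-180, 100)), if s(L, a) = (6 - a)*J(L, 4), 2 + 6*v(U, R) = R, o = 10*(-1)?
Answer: -17615/1010284 ≈ -0.017436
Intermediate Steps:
o = -10
v(U, R) = -⅓ + R/6
J(u, Z) = u² + 2*Z
s(L, a) = (6 - a)*(8 + L²) (s(L, a) = (6 - a)*(L² + 2*4) = (6 - a)*(L² + 8) = (6 - a)*(8 + L²))
(3685 + 49160)/((v(-72, o) + 15502) + s(-180, 100)) = (3685 + 49160)/(((-⅓ + (⅙)*(-10)) + 15502) - (-6 + 100)*(8 + (-180)²)) = 52845/(((-⅓ - 5/3) + 15502) - 1*94*(8 + 32400)) = 52845/((-2 + 15502) - 1*94*32408) = 52845/(15500 - 3046352) = 52845/(-3030852) = 52845*(-1/3030852) = -17615/1010284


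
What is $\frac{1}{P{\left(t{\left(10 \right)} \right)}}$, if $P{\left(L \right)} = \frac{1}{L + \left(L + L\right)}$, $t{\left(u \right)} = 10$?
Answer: $30$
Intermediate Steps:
$P{\left(L \right)} = \frac{1}{3 L}$ ($P{\left(L \right)} = \frac{1}{L + 2 L} = \frac{1}{3 L}$)
$\frac{1}{P{\left(t{\left(10 \right)} \right)}} = \frac{1}{\frac{1}{3} \cdot \frac{1}{10}} = \frac{1}{\frac{1}{30}} = 30$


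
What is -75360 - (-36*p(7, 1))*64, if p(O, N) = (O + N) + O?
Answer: -40800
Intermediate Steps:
p(O, N) = N + 2*O (p(O, N) = (N + O) + O = N + 2*O)
-75360 - (-36*p(7, 1))*64 = -75360 - (-36*(1 + 2*7))*64 = -75360 - (-36*(1 + 14))*64 = -75360 - (-36*15)*64 = -75360 - (-540)*64 = -75360 - 1*(-34560) = -75360 + 34560 = -40800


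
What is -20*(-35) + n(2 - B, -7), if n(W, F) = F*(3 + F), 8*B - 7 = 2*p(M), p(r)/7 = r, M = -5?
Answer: 728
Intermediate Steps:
p(r) = 7*r
B = -63/8 (B = 7/8 + (2*(7*(-5)))/8 = 7/8 + (2*(-35))/8 = 7/8 + (1/8)*(-70) = 7/8 - 35/4 = -63/8 ≈ -7.8750)
-20*(-35) + n(2 - B, -7) = -20*(-35) - 7*(3 - 7) = 700 - 7*(-4) = 700 + 28 = 728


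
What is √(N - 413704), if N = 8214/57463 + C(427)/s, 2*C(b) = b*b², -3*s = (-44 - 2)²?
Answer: I*√13104686957877403378/5286596 ≈ 684.76*I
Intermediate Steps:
s = -2116/3 (s = -(-44 - 2)²/3 = -⅓*(-46)² = -⅓*2116 = -2116/3 ≈ -705.33)
C(b) = b³/2 (C(b) = (b*b²)/2 = b³/2)
N = -13421221708239/243183416 (N = 8214/57463 + ((½)*427³)/(-2116/3) = 8214*(1/57463) + ((½)*77854483)*(-3/2116) = 8214/57463 + (77854483/2)*(-3/2116) = 8214/57463 - 233563449/4232 = -13421221708239/243183416 ≈ -55190.)
√(N - 413704) = √(-13421221708239/243183416 - 413704) = √(-114027173641103/243183416) = I*√13104686957877403378/5286596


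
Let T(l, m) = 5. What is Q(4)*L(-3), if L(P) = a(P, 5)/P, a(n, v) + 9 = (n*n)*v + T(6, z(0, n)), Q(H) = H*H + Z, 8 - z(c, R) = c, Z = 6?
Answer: -902/3 ≈ -300.67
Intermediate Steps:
z(c, R) = 8 - c
Q(H) = 6 + H**2 (Q(H) = H*H + 6 = H**2 + 6 = 6 + H**2)
a(n, v) = -4 + v*n**2 (a(n, v) = -9 + ((n*n)*v + 5) = -9 + (n**2*v + 5) = -9 + (v*n**2 + 5) = -9 + (5 + v*n**2) = -4 + v*n**2)
L(P) = (-4 + 5*P**2)/P
Q(4)*L(-3) = (6 + 4**2)*(-4/(-3) + 5*(-3)) = (6 + 16)*(-4*(-1/3) - 15) = 22*(4/3 - 15) = 22*(-41/3) = -902/3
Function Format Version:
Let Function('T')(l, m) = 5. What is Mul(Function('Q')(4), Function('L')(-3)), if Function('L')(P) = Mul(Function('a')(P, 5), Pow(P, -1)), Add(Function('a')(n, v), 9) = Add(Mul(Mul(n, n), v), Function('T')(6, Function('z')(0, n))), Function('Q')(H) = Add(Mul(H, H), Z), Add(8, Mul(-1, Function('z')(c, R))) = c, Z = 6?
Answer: Rational(-902, 3) ≈ -300.67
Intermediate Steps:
Function('z')(c, R) = Add(8, Mul(-1, c))
Function('Q')(H) = Add(6, Pow(H, 2)) (Function('Q')(H) = Add(Mul(H, H), 6) = Add(Pow(H, 2), 6) = Add(6, Pow(H, 2)))
Function('a')(n, v) = Add(-4, Mul(v, Pow(n, 2))) (Function('a')(n, v) = Add(-9, Add(Mul(Mul(n, n), v), 5)) = Add(-9, Add(Mul(Pow(n, 2), v), 5)) = Add(-9, Add(Mul(v, Pow(n, 2)), 5)) = Add(-9, Add(5, Mul(v, Pow(n, 2)))) = Add(-4, Mul(v, Pow(n, 2))))
Function('L')(P) = Mul(Pow(P, -1), Add(-4, Mul(5, Pow(P, 2)))) (Function('L')(P) = Mul(Add(-4, Mul(5, Pow(P, 2))), Pow(P, -1)) = Mul(Pow(P, -1), Add(-4, Mul(5, Pow(P, 2)))))
Mul(Function('Q')(4), Function('L')(-3)) = Mul(Add(6, Pow(4, 2)), Add(Mul(-4, Pow(-3, -1)), Mul(5, -3))) = Mul(Add(6, 16), Add(Mul(-4, Rational(-1, 3)), -15)) = Mul(22, Add(Rational(4, 3), -15)) = Mul(22, Rational(-41, 3)) = Rational(-902, 3)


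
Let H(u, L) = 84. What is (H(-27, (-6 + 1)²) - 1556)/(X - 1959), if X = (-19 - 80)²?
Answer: -736/3921 ≈ -0.18771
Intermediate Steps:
X = 9801 (X = (-99)² = 9801)
(H(-27, (-6 + 1)²) - 1556)/(X - 1959) = (84 - 1556)/(9801 - 1959) = -1472/7842 = -1472*1/7842 = -736/3921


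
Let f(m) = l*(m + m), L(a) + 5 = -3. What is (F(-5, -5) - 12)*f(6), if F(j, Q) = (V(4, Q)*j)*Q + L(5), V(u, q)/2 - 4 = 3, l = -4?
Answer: -15840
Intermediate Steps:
V(u, q) = 14 (V(u, q) = 8 + 2*3 = 8 + 6 = 14)
L(a) = -8 (L(a) = -5 - 3 = -8)
f(m) = -8*m (f(m) = -4*(m + m) = -8*m)
F(j, Q) = -8 + 14*Q*j (F(j, Q) = (14*j)*Q - 8 = 14*Q*j - 8 = -8 + 14*Q*j)
(F(-5, -5) - 12)*f(6) = ((-8 + 14*(-5)*(-5)) - 12)*(-8*6) = ((-8 + 350) - 12)*(-48) = (342 - 12)*(-48) = 330*(-48) = -15840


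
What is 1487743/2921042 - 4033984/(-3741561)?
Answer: 17349917878151/10929256826562 ≈ 1.5875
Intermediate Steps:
1487743/2921042 - 4033984/(-3741561) = 1487743*(1/2921042) - 4033984*(-1/3741561) = 1487743/2921042 + 4033984/3741561 = 17349917878151/10929256826562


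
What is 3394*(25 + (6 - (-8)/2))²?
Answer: 4157650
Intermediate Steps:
3394*(25 + (6 - (-8)/2))² = 3394*(25 + (6 - 1*(-4)))² = 3394*(25 + (6 + 4))² = 3394*(25 + 10)² = 3394*35² = 3394*1225 = 4157650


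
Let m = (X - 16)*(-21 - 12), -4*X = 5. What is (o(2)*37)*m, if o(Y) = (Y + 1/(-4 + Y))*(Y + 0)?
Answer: 252747/4 ≈ 63187.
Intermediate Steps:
X = -5/4 (X = -1/4*5 = -5/4 ≈ -1.2500)
m = 2277/4 (m = (-5/4 - 16)*(-21 - 12) = -69/4*(-33) = 2277/4 ≈ 569.25)
o(Y) = Y*(Y + 1/(-4 + Y)) (o(Y) = (Y + 1/(-4 + Y))*Y = Y*(Y + 1/(-4 + Y)))
(o(2)*37)*m = ((2*(1 + 2**2 - 4*2)/(-4 + 2))*37)*(2277/4) = ((2*(1 + 4 - 8)/(-2))*37)*(2277/4) = ((2*(-1/2)*(-3))*37)*(2277/4) = (3*37)*(2277/4) = 111*(2277/4) = 252747/4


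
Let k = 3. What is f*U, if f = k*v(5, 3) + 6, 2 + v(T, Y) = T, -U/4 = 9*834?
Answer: -450360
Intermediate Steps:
U = -30024 (U = -36*834 = -4*7506 = -30024)
v(T, Y) = -2 + T
f = 15 (f = 3*(-2 + 5) + 6 = 3*3 + 6 = 9 + 6 = 15)
f*U = 15*(-30024) = -450360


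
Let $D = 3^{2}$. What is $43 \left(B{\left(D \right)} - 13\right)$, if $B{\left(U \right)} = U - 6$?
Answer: $-430$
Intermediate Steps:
$D = 9$
$B{\left(U \right)} = -6 + U$ ($B{\left(U \right)} = U - 6 = -6 + U$)
$43 \left(B{\left(D \right)} - 13\right) = 43 \left(\left(-6 + 9\right) - 13\right) = 43 \left(3 - 13\right) = 43 \left(-10\right) = -430$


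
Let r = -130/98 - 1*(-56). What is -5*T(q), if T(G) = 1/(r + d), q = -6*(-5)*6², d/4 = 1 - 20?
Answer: 49/209 ≈ 0.23445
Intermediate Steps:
r = 2679/49 (r = -130*1/98 + 56 = -65/49 + 56 = 2679/49 ≈ 54.673)
d = -76 (d = 4*(1 - 20) = 4*(-19) = -76)
q = 1080 (q = 30*36 = 1080)
T(G) = -49/1045 (T(G) = 1/(2679/49 - 76) = 1/(-1045/49) = -49/1045)
-5*T(q) = -5*(-49/1045) = 49/209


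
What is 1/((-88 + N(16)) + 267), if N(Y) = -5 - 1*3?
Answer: 1/171 ≈ 0.0058480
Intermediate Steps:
N(Y) = -8 (N(Y) = -5 - 3 = -8)
1/((-88 + N(16)) + 267) = 1/((-88 - 8) + 267) = 1/(-96 + 267) = 1/171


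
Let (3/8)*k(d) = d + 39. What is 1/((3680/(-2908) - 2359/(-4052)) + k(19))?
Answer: 8837412/1360814515 ≈ 0.0064942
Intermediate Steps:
k(d) = 104 + 8*d/3 (k(d) = 8*(d + 39)/3 = 8*(39 + d)/3 = 104 + 8*d/3)
1/((3680/(-2908) - 2359/(-4052)) + k(19)) = 1/((3680/(-2908) - 2359/(-4052)) + (104 + (8/3)*19)) = 1/((3680*(-1/2908) - 2359*(-1/4052)) + (104 + 152/3)) = 1/((-920/727 + 2359/4052) + 464/3) = 1/(-2012847/2945804 + 464/3) = 1/(1360814515/8837412) = 8837412/1360814515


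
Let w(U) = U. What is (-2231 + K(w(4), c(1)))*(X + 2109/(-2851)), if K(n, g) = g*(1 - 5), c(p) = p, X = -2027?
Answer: 12920727210/2851 ≈ 4.5320e+6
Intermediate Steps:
K(n, g) = -4*g (K(n, g) = g*(-4) = -4*g)
(-2231 + K(w(4), c(1)))*(X + 2109/(-2851)) = (-2231 - 4*1)*(-2027 + 2109/(-2851)) = (-2231 - 4)*(-2027 + 2109*(-1/2851)) = -2235*(-2027 - 2109/2851) = -2235*(-5781086/2851) = 12920727210/2851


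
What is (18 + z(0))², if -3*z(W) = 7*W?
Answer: 324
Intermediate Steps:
z(W) = -7*W/3
(18 + z(0))² = (18 - 7/3*0)² = (18 + 0)² = 18² = 324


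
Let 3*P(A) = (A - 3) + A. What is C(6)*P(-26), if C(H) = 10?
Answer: -550/3 ≈ -183.33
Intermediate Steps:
P(A) = -1 + 2*A/3 (P(A) = ((A - 3) + A)/3 = ((-3 + A) + A)/3 = (-3 + 2*A)/3 = -1 + 2*A/3)
C(6)*P(-26) = 10*(-1 + (2/3)*(-26)) = 10*(-1 - 52/3) = 10*(-55/3) = -550/3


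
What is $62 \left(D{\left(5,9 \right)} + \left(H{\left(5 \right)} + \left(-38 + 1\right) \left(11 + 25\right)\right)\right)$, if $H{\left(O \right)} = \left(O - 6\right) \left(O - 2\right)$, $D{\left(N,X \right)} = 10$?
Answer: $-82150$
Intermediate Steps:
$H{\left(O \right)} = \left(-6 + O\right) \left(-2 + O\right)$
$62 \left(D{\left(5,9 \right)} + \left(H{\left(5 \right)} + \left(-38 + 1\right) \left(11 + 25\right)\right)\right) = 62 \left(10 + \left(\left(12 + 5^{2} - 40\right) + \left(-38 + 1\right) \left(11 + 25\right)\right)\right) = 62 \left(10 + \left(\left(12 + 25 - 40\right) - 1332\right)\right) = 62 \left(10 - 1335\right) = 62 \left(-1325\right) = -82150$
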